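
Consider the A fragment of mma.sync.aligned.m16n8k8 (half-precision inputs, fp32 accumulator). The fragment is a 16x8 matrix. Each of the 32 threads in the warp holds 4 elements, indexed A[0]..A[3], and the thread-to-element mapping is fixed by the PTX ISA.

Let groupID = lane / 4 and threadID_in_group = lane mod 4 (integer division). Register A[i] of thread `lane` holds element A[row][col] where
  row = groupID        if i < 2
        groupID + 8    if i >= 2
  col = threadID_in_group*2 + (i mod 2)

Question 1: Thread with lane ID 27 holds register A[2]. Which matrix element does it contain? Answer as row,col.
14,6

27: G=6,T=3
[2] (6+8,3*2+0) = (14,6)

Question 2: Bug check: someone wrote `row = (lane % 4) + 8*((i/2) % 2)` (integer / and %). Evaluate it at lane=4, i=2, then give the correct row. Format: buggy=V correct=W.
`(lane % 4) + 8*((i/2) % 2)`[4,2]->8
lane 4->4/4=1, 4 mod 4=0
i=2  r:1+8->9  c:2·0+0->0
row: 8 vs 9

buggy=8 correct=9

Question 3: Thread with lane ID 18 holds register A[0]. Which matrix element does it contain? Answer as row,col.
18: g=4,t=2
[0] (4+0,2*2+0) = (4,4)

4,4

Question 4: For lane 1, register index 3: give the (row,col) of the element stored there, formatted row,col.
lane 1: G=0 (1/4), T=1 (1%4)
i=3: r=0+8=8, c=1*2+1=3

8,3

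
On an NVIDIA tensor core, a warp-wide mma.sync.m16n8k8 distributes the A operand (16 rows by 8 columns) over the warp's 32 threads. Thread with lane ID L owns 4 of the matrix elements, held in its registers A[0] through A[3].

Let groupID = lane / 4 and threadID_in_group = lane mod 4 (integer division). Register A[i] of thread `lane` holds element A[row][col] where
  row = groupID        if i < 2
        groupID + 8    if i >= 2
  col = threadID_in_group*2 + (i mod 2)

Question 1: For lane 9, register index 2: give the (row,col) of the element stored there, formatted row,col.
9: G=2,T=1
[2] (2+8,1*2+0) = (10,2)

10,2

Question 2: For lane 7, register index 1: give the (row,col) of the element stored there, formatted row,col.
1,7

L=7->g=7>>2=1, t=7&3=3
[1]->row 1+0=1  col 3·2+1=7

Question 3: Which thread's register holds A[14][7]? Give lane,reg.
r=14->g=6,rb=1  c=7->t=3,b0=1
L=6*4+3=27  i=1*2+1=3

27,3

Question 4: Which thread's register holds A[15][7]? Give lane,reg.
31,3

r:15=>grp=7,rB=1  c:7=>tig=3,lo=1
L=7*4+3=31  i=1*2+1=3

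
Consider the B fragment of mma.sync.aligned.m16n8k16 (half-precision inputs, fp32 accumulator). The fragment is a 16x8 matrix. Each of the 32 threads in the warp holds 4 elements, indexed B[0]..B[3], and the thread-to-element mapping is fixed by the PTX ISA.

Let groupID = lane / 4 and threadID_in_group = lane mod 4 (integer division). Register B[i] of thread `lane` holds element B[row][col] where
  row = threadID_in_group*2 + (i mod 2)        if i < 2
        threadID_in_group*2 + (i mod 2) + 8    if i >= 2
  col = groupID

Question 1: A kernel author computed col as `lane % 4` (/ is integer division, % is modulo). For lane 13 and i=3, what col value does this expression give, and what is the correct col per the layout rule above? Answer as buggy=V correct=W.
buggy=1 correct=3

`lane % 4`[13,3]=>1
L=13=>grp=13>>2=3, tig=13&3=1
[3]=>row 1·2+1+8=11  col grp=3
col: 1 vs 3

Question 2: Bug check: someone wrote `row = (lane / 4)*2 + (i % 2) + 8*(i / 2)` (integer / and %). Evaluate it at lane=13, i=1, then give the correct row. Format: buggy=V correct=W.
buggy=7 correct=3

`(lane / 4)*2 + (i % 2) + 8*(i / 2)`[13,1]=>7
L=13=>grp=13>>2=3, tig=13&3=1
[1]=>row 1·2+1+0=3  col grp=3
row: 7 vs 3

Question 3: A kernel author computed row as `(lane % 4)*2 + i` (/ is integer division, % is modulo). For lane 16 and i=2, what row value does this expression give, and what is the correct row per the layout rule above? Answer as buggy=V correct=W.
buggy=2 correct=8

`(lane % 4)*2 + i`[16,2]→2
16: G=4,T=0
[2] (0*2+0+8,4) = (8,4)
row: 2 vs 8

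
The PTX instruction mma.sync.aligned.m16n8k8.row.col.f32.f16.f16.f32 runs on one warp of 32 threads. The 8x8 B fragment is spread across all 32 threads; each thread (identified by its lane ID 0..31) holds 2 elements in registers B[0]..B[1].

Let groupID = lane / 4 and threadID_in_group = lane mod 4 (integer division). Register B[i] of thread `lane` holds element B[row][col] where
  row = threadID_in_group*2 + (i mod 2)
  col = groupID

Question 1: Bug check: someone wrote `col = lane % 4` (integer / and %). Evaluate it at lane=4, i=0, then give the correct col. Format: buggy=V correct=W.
`lane % 4`[4,0]->0
lane 4: g=1 (4/4), t=0 (4%4)
i=0: r=0*2+0=0, c=g=1
col: 0 vs 1

buggy=0 correct=1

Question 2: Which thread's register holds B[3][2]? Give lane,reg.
c=2→G=2  r=3→T=1,p=1
L=2*4+1=9  i=1=1

9,1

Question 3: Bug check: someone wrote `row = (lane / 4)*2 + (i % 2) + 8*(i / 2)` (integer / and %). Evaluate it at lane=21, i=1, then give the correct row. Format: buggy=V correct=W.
buggy=11 correct=3

`(lane / 4)*2 + (i % 2) + 8*(i / 2)`[21,1]→11
21: G=5,T=1
[1] (1*2+1,5) = (3,5)
row: 11 vs 3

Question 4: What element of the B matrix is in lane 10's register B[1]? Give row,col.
10: gr=2,th=2
[1] (2*2+1,2) = (5,2)

5,2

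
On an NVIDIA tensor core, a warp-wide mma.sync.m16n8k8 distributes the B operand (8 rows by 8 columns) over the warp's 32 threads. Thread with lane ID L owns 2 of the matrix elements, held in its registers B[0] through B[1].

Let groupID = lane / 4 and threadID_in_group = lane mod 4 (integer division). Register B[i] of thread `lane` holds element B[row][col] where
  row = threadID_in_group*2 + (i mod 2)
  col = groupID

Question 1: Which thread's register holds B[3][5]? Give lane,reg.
c=5→G=5  r=3→T=1,p=1
L=5*4+1=21  i=1=1

21,1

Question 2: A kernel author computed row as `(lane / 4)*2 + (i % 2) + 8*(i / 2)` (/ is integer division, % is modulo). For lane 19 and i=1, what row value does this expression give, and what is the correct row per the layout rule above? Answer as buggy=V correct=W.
buggy=9 correct=7

`(lane / 4)*2 + (i % 2) + 8*(i / 2)`[19,1]⇒9
lane 19⇒19/4=4, 19 mod 4=3
i=1  r:2·3+1⇒7  c:4
row: 9 vs 7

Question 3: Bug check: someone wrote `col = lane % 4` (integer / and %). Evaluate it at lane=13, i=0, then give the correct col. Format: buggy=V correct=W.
`lane % 4`[13,0]⇒1
13: gr=3,th=1
[0] (1*2+0,3) = (2,3)
col: 1 vs 3

buggy=1 correct=3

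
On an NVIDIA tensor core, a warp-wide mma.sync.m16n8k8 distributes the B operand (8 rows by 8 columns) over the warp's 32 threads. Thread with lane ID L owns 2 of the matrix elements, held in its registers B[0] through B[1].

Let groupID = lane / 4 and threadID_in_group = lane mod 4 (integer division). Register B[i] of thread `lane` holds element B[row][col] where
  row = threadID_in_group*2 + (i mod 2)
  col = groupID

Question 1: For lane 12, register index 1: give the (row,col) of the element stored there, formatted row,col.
1,3

L=12->g=12>>2=3, t=12&3=0
[1]->row 0·2+1=1  col g=3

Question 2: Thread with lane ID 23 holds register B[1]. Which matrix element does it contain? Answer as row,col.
23: g=5,t=3
[1] (3*2+1,5) = (7,5)

7,5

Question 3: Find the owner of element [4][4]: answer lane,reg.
18,0

c=4->g=4  r=4->t=2,b0=0
L=4*4+2=18  i=0=0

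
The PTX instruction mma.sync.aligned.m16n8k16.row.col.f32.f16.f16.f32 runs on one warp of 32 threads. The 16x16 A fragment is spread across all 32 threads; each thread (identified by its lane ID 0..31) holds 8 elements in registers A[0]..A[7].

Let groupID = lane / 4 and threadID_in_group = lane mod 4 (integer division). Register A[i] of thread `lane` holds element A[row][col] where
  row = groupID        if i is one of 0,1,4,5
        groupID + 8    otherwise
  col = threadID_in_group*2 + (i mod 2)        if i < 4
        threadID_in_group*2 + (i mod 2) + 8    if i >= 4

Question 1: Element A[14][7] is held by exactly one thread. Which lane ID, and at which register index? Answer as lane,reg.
27,3

r=14->g=6,rb=1  c=7->cb=0,t=3,b0=1
L=6*4+3=27  i=0*4+1*2+1=3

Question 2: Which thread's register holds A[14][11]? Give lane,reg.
25,7

r: 14->gid=6,r8=1  c: 11->c8=1,tid=1,i&1=1
L=6*4+1=25  i=1*4+1*2+1=7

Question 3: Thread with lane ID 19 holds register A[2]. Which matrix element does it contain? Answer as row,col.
12,6

lane 19->19/4=4, 19 mod 4=3
i=2  r:4+8->12  c:2·3+0+0->6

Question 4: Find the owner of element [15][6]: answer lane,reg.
r:15=>grp=7,rB=1  c:6=>cB=0,tig=3,lo=0
L=7*4+3=31  i=0*4+1*2+0=2

31,2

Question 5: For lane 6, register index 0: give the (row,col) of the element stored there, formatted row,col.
L=6→G=6>>2=1, T=6&3=2
[0]→row 1+0=1  col 2·2+0+0=4

1,4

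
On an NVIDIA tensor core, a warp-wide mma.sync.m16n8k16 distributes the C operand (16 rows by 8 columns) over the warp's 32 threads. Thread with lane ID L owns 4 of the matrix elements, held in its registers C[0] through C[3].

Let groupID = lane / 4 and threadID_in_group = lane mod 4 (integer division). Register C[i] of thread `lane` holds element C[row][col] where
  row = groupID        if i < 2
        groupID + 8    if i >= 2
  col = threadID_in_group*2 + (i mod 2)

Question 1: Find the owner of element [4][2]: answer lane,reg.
17,0

r=4⇒gr=4,Rb=0  c=2⇒th=1,odd=0
L=4*4+1=17  i=0*2+0=0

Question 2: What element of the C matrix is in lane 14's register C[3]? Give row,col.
14: gid=3,tid=2
[3] (3+8,2*2+1) = (11,5)

11,5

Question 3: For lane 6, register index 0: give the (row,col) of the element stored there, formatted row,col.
L=6->g=6>>2=1, t=6&3=2
[0]->row 1+0=1  col 2·2+0=4

1,4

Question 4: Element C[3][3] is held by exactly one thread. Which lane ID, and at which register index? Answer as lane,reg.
r=3⇒gr=3,Rb=0  c=3⇒th=1,odd=1
L=3*4+1=13  i=0*2+1=1

13,1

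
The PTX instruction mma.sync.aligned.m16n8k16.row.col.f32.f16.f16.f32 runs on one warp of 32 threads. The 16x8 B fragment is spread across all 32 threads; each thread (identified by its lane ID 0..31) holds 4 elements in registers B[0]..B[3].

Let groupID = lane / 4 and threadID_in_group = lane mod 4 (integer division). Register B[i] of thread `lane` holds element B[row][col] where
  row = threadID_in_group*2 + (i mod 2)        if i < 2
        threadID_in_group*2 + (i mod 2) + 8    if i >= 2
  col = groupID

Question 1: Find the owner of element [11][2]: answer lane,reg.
c: 2->gid=2  r: 11->r8=1,tid=1,i&1=1
L=2*4+1=9  i=1*2+1=3

9,3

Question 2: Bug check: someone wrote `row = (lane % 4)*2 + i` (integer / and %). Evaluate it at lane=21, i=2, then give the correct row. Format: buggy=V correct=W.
`(lane % 4)*2 + i`[21,2]⇒4
21: gr=5,th=1
[2] (1*2+0+8,5) = (10,5)
row: 4 vs 10

buggy=4 correct=10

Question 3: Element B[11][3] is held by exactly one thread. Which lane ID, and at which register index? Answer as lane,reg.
13,3

c=3->g=3  r=11->rb=1,t=1,b0=1
L=3*4+1=13  i=1*2+1=3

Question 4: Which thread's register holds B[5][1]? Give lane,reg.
6,1

c=1⇒gr=1  r=5⇒Rb=0,th=2,odd=1
L=1*4+2=6  i=0*2+1=1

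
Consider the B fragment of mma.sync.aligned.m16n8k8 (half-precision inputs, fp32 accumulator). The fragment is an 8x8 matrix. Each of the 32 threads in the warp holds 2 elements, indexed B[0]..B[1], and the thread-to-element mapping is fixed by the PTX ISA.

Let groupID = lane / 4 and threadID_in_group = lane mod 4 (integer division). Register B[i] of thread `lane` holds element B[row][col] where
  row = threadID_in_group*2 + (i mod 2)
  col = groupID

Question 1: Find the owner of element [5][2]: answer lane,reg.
c: 2->gid=2  r: 5->tid=2,i&1=1
L=2*4+2=10  i=1=1

10,1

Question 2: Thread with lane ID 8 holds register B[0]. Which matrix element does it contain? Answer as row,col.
0,2

lane 8→8/4=2, 8 mod 4=0
i=0  r:2·0+0→0  c:2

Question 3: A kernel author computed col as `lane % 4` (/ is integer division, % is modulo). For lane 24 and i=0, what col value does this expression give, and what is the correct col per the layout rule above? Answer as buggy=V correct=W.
buggy=0 correct=6

`lane % 4`[24,0]→0
lane 24→24/4=6, 24 mod 4=0
i=0  r:2·0+0→0  c:6
col: 0 vs 6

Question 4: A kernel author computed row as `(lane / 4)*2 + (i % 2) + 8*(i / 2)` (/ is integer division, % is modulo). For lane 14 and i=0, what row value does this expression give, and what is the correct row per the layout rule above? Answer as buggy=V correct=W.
buggy=6 correct=4

`(lane / 4)*2 + (i % 2) + 8*(i / 2)`[14,0]->6
14: gid=3,tid=2
[0] (2*2+0,3) = (4,3)
row: 6 vs 4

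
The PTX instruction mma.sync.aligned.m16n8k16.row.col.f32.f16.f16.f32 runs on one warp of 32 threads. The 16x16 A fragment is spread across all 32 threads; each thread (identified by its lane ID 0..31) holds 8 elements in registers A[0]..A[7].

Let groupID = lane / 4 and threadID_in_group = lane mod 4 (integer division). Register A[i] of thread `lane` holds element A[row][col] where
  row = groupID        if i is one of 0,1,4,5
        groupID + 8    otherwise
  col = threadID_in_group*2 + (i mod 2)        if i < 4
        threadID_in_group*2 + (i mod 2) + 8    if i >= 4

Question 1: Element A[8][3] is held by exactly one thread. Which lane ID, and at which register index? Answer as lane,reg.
r:8=>grp=0,rB=1  c:3=>cB=0,tig=1,lo=1
L=0*4+1=1  i=0*4+1*2+1=3

1,3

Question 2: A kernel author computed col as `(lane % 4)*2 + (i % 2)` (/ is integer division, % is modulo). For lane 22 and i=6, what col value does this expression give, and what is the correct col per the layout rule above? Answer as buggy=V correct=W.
buggy=4 correct=12

`(lane % 4)*2 + (i % 2)`[22,6]=>4
lane 22=>22/4=5, 22 mod 4=2
i=6  r:5+8=>13  c:2·2+0+8=>12
col: 4 vs 12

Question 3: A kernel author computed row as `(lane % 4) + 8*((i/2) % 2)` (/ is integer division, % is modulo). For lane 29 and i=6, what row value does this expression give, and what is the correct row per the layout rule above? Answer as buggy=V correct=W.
`(lane % 4) + 8*((i/2) % 2)`[29,6]->9
lane 29->29/4=7, 29 mod 4=1
i=6  r:7+8->15  c:2·1+0+8->10
row: 9 vs 15

buggy=9 correct=15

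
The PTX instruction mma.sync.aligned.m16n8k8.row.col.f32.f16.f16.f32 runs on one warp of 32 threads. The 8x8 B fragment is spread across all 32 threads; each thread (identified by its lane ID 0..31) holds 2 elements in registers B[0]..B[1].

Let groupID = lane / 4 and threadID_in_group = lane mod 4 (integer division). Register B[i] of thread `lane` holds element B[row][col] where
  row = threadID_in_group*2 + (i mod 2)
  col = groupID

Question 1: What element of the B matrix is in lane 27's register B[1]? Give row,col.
L=27->g=27>>2=6, t=27&3=3
[1]->row 3·2+1=7  col g=6

7,6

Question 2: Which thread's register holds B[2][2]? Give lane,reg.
9,0

c: 2->gid=2  r: 2->tid=1,i&1=0
L=2*4+1=9  i=0=0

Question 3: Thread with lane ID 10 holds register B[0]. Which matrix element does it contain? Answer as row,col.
lane 10: grp=2 (10/4), tig=2 (10%4)
i=0: r=2*2+0=4, c=grp=2

4,2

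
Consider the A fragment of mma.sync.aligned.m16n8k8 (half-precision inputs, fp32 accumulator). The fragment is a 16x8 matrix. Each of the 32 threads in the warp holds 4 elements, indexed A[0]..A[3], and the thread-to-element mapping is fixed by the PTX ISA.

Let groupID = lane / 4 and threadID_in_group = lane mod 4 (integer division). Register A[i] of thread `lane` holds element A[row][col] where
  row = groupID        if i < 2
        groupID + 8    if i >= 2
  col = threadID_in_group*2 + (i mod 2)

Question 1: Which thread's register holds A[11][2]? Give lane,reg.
13,2

r=11->g=3,rb=1  c=2->t=1,b0=0
L=3*4+1=13  i=1*2+0=2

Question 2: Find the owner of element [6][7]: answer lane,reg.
27,1

r:6=>grp=6,rB=0  c:7=>tig=3,lo=1
L=6*4+3=27  i=0*2+1=1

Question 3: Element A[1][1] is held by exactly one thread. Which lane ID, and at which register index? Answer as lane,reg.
4,1

r=1->g=1,rb=0  c=1->t=0,b0=1
L=1*4+0=4  i=0*2+1=1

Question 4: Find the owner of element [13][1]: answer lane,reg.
r=13→G=5,rhi=1  c=1→T=0,p=1
L=5*4+0=20  i=1*2+1=3

20,3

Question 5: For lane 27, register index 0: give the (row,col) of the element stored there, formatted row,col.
lane 27: g=6 (27/4), t=3 (27%4)
i=0: r=6+0=6, c=3*2+0=6

6,6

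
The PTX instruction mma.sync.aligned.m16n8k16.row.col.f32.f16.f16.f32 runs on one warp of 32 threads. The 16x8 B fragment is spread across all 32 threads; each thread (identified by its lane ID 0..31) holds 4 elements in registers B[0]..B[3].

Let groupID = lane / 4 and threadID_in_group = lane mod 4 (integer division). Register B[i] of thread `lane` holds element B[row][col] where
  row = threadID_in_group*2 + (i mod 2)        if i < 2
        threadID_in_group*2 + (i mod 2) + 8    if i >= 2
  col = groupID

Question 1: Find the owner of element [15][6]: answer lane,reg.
c=6->g=6  r=15->rb=1,t=3,b0=1
L=6*4+3=27  i=1*2+1=3

27,3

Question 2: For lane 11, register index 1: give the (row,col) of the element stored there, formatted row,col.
lane 11=>11/4=2, 11 mod 4=3
i=1  r:2·3+1+0=>7  c:2

7,2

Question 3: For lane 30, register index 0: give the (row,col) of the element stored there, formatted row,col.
4,7

L=30->gid=30>>2=7, tid=30&3=2
[0]->row 2·2+0+0=4  col gid=7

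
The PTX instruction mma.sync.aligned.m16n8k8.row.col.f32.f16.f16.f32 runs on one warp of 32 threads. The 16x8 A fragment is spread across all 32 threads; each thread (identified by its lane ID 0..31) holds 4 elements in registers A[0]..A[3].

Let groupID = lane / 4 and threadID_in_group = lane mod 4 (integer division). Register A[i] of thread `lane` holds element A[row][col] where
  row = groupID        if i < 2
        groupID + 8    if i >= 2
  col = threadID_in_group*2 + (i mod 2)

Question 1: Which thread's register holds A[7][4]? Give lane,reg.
30,0

r:7=>grp=7,rB=0  c:4=>tig=2,lo=0
L=7*4+2=30  i=0*2+0=0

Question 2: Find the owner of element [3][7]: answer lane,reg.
15,1

r=3→G=3,rhi=0  c=7→T=3,p=1
L=3*4+3=15  i=0*2+1=1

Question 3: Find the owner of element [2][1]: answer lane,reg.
r=2→G=2,rhi=0  c=1→T=0,p=1
L=2*4+0=8  i=0*2+1=1

8,1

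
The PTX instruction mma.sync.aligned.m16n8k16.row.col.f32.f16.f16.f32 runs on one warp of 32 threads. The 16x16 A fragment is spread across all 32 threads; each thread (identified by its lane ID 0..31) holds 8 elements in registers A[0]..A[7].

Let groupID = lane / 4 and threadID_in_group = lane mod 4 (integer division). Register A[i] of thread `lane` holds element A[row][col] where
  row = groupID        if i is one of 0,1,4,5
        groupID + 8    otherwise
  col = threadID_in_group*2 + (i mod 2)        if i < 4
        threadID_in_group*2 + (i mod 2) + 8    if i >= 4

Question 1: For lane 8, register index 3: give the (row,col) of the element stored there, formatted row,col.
10,1

lane 8→8/4=2, 8 mod 4=0
i=3  r:2+8→10  c:2·0+1+0→1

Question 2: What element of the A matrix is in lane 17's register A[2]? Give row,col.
L=17→G=17>>2=4, T=17&3=1
[2]→row 4+8=12  col 1·2+0+0=2

12,2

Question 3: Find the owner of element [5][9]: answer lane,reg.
20,5

r=5⇒gr=5,Rb=0  c=9⇒Cb=1,th=0,odd=1
L=5*4+0=20  i=1*4+0*2+1=5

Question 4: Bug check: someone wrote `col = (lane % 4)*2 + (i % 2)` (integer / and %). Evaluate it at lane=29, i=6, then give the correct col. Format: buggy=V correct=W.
`(lane % 4)*2 + (i % 2)`[29,6]⇒2
lane 29⇒29/4=7, 29 mod 4=1
i=6  r:7+8⇒15  c:2·1+0+8⇒10
col: 2 vs 10

buggy=2 correct=10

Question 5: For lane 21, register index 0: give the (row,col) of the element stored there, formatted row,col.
5,2

21: g=5,t=1
[0] (5+0,1*2+0+0) = (5,2)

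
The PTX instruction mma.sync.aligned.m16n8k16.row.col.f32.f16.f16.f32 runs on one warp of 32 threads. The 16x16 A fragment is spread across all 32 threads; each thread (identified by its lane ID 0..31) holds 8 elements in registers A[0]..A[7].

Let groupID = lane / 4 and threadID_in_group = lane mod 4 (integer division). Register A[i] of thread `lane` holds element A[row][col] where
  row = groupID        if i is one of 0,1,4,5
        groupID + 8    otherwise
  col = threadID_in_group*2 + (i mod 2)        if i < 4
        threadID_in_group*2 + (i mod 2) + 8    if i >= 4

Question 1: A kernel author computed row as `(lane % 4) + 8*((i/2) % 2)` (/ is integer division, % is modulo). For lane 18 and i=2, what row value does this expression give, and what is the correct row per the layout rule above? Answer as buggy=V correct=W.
buggy=10 correct=12

`(lane % 4) + 8*((i/2) % 2)`[18,2]->10
18: gid=4,tid=2
[2] (4+8,2*2+0+0) = (12,4)
row: 10 vs 12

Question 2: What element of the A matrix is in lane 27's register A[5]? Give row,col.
L=27->g=27>>2=6, t=27&3=3
[5]->row 6+0=6  col 3·2+1+8=15

6,15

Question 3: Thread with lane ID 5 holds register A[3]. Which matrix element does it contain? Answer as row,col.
L=5⇒gr=5>>2=1, th=5&3=1
[3]⇒row 1+8=9  col 1·2+1+0=3

9,3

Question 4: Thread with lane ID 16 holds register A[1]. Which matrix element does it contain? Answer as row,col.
4,1

16: G=4,T=0
[1] (4+0,0*2+1+0) = (4,1)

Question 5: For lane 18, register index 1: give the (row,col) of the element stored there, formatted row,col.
4,5

lane 18->18/4=4, 18 mod 4=2
i=1  r:4+0->4  c:2·2+1+0->5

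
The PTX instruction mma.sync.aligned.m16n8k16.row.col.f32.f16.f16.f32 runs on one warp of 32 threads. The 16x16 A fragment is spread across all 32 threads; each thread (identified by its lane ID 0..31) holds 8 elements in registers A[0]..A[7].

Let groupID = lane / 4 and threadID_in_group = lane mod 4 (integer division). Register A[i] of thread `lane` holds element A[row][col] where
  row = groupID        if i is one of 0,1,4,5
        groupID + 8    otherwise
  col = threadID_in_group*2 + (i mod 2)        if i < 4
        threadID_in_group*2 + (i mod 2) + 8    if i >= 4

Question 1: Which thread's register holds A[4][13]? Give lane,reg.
r:4=>grp=4,rB=0  c:13=>cB=1,tig=2,lo=1
L=4*4+2=18  i=1*4+0*2+1=5

18,5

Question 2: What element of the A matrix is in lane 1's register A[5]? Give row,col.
lane 1: g=0 (1/4), t=1 (1%4)
i=5: r=0+0=0, c=1*2+1+8=11

0,11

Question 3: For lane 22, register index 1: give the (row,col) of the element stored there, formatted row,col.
L=22=>grp=22>>2=5, tig=22&3=2
[1]=>row 5+0=5  col 2·2+1+0=5

5,5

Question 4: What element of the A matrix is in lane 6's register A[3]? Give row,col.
L=6->g=6>>2=1, t=6&3=2
[3]->row 1+8=9  col 2·2+1+0=5

9,5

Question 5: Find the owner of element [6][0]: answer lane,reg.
24,0

r:6=>grp=6,rB=0  c:0=>cB=0,tig=0,lo=0
L=6*4+0=24  i=0*4+0*2+0=0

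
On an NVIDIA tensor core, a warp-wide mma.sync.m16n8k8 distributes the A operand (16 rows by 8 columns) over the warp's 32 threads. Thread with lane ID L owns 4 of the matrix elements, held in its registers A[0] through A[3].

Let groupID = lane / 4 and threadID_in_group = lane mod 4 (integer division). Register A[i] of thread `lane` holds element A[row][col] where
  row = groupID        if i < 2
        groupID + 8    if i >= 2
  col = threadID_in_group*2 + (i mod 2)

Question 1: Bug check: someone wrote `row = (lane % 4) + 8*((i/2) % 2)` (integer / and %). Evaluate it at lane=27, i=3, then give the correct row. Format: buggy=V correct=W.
`(lane % 4) + 8*((i/2) % 2)`[27,3]⇒11
27: gr=6,th=3
[3] (6+8,3*2+1) = (14,7)
row: 11 vs 14

buggy=11 correct=14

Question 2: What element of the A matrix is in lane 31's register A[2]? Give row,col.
15,6

L=31→G=31>>2=7, T=31&3=3
[2]→row 7+8=15  col 3·2+0=6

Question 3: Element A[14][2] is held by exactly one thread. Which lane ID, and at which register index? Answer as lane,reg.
r:14=>grp=6,rB=1  c:2=>tig=1,lo=0
L=6*4+1=25  i=1*2+0=2

25,2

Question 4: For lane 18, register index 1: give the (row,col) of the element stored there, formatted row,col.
L=18→G=18>>2=4, T=18&3=2
[1]→row 4+0=4  col 2·2+1=5

4,5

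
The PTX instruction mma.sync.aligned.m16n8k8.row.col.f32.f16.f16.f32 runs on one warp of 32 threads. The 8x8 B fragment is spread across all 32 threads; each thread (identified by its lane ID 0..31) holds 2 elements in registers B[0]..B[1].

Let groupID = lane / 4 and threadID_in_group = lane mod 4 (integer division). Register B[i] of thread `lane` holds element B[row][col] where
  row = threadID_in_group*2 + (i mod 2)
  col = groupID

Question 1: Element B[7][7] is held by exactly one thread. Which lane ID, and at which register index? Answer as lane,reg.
c=7⇒gr=7  r=7⇒th=3,odd=1
L=7*4+3=31  i=1=1

31,1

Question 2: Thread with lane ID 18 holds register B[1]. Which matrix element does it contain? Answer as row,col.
5,4

lane 18->18/4=4, 18 mod 4=2
i=1  r:2·2+1->5  c:4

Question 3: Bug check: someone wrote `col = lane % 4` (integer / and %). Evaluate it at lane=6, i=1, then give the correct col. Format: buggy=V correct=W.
`lane % 4`[6,1]→2
lane 6→6/4=1, 6 mod 4=2
i=1  r:2·2+1→5  c:1
col: 2 vs 1

buggy=2 correct=1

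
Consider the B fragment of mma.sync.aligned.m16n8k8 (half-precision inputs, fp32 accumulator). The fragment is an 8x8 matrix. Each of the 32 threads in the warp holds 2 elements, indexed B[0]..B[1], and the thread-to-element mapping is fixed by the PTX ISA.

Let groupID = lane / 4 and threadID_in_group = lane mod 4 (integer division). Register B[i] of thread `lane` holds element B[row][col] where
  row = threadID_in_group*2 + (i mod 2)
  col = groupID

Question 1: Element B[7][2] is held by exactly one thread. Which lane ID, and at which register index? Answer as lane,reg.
11,1

c:2=>grp=2  r:7=>tig=3,lo=1
L=2*4+3=11  i=1=1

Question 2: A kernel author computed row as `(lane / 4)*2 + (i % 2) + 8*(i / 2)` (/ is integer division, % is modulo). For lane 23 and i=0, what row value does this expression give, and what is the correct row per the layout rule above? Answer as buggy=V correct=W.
`(lane / 4)*2 + (i % 2) + 8*(i / 2)`[23,0]->10
23: g=5,t=3
[0] (3*2+0,5) = (6,5)
row: 10 vs 6

buggy=10 correct=6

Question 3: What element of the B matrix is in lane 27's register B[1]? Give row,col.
27: gid=6,tid=3
[1] (3*2+1,6) = (7,6)

7,6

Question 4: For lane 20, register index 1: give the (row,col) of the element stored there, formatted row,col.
lane 20->20/4=5, 20 mod 4=0
i=1  r:2·0+1->1  c:5

1,5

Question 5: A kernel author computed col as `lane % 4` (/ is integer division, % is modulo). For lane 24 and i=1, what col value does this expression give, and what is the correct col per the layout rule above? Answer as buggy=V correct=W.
`lane % 4`[24,1]->0
24: g=6,t=0
[1] (0*2+1,6) = (1,6)
col: 0 vs 6

buggy=0 correct=6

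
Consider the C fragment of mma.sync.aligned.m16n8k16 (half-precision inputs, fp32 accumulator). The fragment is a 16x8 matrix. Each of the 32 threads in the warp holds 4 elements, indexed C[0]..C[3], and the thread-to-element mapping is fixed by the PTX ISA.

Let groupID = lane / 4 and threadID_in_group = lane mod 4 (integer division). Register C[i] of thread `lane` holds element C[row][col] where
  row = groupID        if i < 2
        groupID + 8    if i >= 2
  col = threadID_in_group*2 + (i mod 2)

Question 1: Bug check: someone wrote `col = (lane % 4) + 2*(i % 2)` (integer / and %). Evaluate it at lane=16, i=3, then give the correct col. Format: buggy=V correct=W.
buggy=2 correct=1

`(lane % 4) + 2*(i % 2)`[16,3]->2
lane 16->16/4=4, 16 mod 4=0
i=3  r:4+8->12  c:2·0+1->1
col: 2 vs 1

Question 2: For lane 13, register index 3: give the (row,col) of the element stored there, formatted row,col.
lane 13=>13/4=3, 13 mod 4=1
i=3  r:3+8=>11  c:2·1+1=>3

11,3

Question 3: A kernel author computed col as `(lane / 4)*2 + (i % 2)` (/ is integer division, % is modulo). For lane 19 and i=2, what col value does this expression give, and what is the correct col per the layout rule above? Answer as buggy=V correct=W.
buggy=8 correct=6

`(lane / 4)*2 + (i % 2)`[19,2]=>8
lane 19: grp=4 (19/4), tig=3 (19%4)
i=2: r=4+8=12, c=3*2+0=6
col: 8 vs 6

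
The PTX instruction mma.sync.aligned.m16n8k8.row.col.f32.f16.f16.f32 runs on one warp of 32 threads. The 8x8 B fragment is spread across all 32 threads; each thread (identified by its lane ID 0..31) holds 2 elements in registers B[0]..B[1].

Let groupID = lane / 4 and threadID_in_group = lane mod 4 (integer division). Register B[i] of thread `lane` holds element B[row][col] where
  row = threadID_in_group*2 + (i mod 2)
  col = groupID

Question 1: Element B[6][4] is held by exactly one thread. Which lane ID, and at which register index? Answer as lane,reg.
c:4=>grp=4  r:6=>tig=3,lo=0
L=4*4+3=19  i=0=0

19,0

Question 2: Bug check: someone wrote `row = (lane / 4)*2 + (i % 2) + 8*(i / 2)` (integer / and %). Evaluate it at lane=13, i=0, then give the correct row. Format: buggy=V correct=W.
buggy=6 correct=2

`(lane / 4)*2 + (i % 2) + 8*(i / 2)`[13,0]->6
lane 13: g=3 (13/4), t=1 (13%4)
i=0: r=1*2+0=2, c=g=3
row: 6 vs 2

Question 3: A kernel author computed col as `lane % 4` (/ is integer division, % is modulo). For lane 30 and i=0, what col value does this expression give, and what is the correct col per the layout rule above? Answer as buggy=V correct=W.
`lane % 4`[30,0]⇒2
lane 30⇒30/4=7, 30 mod 4=2
i=0  r:2·2+0⇒4  c:7
col: 2 vs 7

buggy=2 correct=7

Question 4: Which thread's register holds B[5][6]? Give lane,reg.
c=6⇒gr=6  r=5⇒th=2,odd=1
L=6*4+2=26  i=1=1

26,1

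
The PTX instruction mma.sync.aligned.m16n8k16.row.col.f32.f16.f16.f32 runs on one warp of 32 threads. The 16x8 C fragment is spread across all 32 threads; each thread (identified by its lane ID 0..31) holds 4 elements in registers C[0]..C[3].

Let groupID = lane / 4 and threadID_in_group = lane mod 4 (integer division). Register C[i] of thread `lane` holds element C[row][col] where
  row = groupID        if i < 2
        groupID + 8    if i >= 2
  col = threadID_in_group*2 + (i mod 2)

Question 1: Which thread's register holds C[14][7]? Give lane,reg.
r: 14->gid=6,r8=1  c: 7->tid=3,i&1=1
L=6*4+3=27  i=1*2+1=3

27,3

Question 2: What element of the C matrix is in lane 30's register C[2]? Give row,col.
L=30->gid=30>>2=7, tid=30&3=2
[2]->row 7+8=15  col 2·2+0=4

15,4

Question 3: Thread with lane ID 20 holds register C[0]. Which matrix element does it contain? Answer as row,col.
5,0

lane 20: g=5 (20/4), t=0 (20%4)
i=0: r=5+0=5, c=0*2+0=0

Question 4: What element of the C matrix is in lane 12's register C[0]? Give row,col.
3,0

12: G=3,T=0
[0] (3+0,0*2+0) = (3,0)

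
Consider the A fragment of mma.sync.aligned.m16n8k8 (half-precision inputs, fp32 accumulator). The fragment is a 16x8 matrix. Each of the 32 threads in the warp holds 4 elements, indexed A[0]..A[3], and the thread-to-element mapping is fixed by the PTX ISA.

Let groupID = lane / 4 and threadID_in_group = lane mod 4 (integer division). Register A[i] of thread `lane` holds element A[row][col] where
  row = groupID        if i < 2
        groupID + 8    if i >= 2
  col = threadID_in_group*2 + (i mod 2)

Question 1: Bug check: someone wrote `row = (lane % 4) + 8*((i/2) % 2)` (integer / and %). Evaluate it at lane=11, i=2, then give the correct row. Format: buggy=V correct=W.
`(lane % 4) + 8*((i/2) % 2)`[11,2]->11
lane 11: g=2 (11/4), t=3 (11%4)
i=2: r=2+8=10, c=3*2+0=6
row: 11 vs 10

buggy=11 correct=10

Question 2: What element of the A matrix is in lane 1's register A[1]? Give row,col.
0,3

lane 1: gid=0 (1/4), tid=1 (1%4)
i=1: r=0+0=0, c=1*2+1=3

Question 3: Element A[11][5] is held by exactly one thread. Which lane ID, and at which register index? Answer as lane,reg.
r=11->g=3,rb=1  c=5->t=2,b0=1
L=3*4+2=14  i=1*2+1=3

14,3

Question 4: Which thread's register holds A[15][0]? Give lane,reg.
28,2

r=15->g=7,rb=1  c=0->t=0,b0=0
L=7*4+0=28  i=1*2+0=2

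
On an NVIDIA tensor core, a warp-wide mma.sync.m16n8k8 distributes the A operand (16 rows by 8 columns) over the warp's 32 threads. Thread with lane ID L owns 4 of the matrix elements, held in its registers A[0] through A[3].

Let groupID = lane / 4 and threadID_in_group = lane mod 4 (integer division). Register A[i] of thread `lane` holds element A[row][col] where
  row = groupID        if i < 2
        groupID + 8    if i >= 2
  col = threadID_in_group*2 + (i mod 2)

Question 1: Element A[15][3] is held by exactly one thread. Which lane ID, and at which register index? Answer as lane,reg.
29,3

r=15->g=7,rb=1  c=3->t=1,b0=1
L=7*4+1=29  i=1*2+1=3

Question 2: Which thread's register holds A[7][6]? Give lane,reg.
31,0

r: 7->gid=7,r8=0  c: 6->tid=3,i&1=0
L=7*4+3=31  i=0*2+0=0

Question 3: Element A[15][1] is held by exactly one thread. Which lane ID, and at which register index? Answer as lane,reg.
28,3

r=15⇒gr=7,Rb=1  c=1⇒th=0,odd=1
L=7*4+0=28  i=1*2+1=3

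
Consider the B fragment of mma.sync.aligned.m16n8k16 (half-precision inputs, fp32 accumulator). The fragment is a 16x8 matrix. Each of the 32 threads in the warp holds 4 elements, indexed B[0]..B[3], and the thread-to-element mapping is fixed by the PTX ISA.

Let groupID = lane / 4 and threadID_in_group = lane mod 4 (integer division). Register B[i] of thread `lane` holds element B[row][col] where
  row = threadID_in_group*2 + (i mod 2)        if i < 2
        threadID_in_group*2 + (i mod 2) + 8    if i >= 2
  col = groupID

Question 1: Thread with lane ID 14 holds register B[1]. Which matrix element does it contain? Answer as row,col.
lane 14⇒14/4=3, 14 mod 4=2
i=1  r:2·2+1+0⇒5  c:3

5,3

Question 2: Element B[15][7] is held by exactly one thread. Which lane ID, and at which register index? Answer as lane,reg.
31,3

c: 7->gid=7  r: 15->r8=1,tid=3,i&1=1
L=7*4+3=31  i=1*2+1=3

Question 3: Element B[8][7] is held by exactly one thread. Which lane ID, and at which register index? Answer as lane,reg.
28,2

c=7->g=7  r=8->rb=1,t=0,b0=0
L=7*4+0=28  i=1*2+0=2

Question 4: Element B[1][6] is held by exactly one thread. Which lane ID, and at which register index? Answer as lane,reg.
c=6⇒gr=6  r=1⇒Rb=0,th=0,odd=1
L=6*4+0=24  i=0*2+1=1

24,1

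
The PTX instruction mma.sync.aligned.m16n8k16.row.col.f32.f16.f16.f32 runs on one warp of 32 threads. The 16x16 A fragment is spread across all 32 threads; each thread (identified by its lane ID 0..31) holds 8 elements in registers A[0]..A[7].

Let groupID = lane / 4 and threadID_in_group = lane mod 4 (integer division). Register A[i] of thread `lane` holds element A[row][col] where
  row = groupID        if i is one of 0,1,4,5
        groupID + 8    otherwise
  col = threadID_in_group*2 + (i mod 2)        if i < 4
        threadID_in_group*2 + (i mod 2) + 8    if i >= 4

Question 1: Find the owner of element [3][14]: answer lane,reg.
r=3⇒gr=3,Rb=0  c=14⇒Cb=1,th=3,odd=0
L=3*4+3=15  i=1*4+0*2+0=4

15,4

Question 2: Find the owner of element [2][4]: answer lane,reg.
r:2=>grp=2,rB=0  c:4=>cB=0,tig=2,lo=0
L=2*4+2=10  i=0*4+0*2+0=0

10,0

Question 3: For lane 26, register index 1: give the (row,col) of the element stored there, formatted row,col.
6,5

lane 26: G=6 (26/4), T=2 (26%4)
i=1: r=6+0=6, c=2*2+1+0=5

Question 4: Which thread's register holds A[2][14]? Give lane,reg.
r=2->g=2,rb=0  c=14->cb=1,t=3,b0=0
L=2*4+3=11  i=1*4+0*2+0=4

11,4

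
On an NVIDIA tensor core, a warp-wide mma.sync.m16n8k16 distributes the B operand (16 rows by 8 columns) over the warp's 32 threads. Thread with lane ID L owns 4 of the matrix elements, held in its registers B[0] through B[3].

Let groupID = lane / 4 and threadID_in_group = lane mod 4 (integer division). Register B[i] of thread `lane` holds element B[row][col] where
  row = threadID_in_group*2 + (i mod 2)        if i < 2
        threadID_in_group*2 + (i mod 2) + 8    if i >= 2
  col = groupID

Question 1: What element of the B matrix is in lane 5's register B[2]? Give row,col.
lane 5: g=1 (5/4), t=1 (5%4)
i=2: r=1*2+0+8=10, c=g=1

10,1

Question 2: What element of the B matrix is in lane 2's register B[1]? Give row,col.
lane 2: g=0 (2/4), t=2 (2%4)
i=1: r=2*2+1+0=5, c=g=0

5,0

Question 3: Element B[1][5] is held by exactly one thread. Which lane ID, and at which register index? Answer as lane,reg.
20,1

c=5->g=5  r=1->rb=0,t=0,b0=1
L=5*4+0=20  i=0*2+1=1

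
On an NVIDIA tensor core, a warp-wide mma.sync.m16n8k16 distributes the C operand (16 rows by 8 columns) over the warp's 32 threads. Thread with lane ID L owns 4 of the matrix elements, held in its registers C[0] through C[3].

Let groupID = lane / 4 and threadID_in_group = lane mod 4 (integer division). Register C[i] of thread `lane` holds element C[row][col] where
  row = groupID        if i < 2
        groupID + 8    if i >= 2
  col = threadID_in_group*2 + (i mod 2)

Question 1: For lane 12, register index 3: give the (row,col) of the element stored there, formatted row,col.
11,1

L=12->gid=12>>2=3, tid=12&3=0
[3]->row 3+8=11  col 0·2+1=1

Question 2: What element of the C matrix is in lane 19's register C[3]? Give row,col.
12,7

lane 19⇒19/4=4, 19 mod 4=3
i=3  r:4+8⇒12  c:2·3+1⇒7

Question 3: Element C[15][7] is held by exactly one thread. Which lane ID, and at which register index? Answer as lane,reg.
r: 15->gid=7,r8=1  c: 7->tid=3,i&1=1
L=7*4+3=31  i=1*2+1=3

31,3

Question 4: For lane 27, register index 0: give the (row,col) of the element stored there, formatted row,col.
lane 27: g=6 (27/4), t=3 (27%4)
i=0: r=6+0=6, c=3*2+0=6

6,6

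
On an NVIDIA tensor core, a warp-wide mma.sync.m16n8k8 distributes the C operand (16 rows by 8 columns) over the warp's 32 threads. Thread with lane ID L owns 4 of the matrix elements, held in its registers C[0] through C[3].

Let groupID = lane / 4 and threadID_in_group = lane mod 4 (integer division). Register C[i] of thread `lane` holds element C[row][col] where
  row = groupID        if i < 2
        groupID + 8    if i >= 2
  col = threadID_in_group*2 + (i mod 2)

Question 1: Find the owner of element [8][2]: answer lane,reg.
r: 8->gid=0,r8=1  c: 2->tid=1,i&1=0
L=0*4+1=1  i=1*2+0=2

1,2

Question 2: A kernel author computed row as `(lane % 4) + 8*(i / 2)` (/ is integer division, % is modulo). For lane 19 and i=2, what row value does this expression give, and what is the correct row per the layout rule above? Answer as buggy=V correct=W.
`(lane % 4) + 8*(i / 2)`[19,2]->11
lane 19: gid=4 (19/4), tid=3 (19%4)
i=2: r=4+8=12, c=3*2+0=6
row: 11 vs 12

buggy=11 correct=12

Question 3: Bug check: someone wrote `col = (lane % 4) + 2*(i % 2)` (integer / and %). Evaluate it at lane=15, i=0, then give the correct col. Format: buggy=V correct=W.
buggy=3 correct=6

`(lane % 4) + 2*(i % 2)`[15,0]⇒3
15: gr=3,th=3
[0] (3+0,3*2+0) = (3,6)
col: 3 vs 6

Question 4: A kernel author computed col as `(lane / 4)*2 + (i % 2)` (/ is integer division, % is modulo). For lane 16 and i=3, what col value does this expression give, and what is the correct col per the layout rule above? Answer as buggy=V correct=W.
`(lane / 4)*2 + (i % 2)`[16,3]=>9
lane 16=>16/4=4, 16 mod 4=0
i=3  r:4+8=>12  c:2·0+1=>1
col: 9 vs 1

buggy=9 correct=1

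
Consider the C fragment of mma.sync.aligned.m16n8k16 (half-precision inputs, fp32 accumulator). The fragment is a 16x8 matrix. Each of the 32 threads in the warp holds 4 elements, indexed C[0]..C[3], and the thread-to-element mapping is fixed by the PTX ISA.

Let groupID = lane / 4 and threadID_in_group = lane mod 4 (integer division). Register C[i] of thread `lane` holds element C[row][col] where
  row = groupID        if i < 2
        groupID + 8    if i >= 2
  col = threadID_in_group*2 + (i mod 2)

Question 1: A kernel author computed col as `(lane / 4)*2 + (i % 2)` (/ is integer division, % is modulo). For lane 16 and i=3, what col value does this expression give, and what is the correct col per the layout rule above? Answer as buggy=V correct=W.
buggy=9 correct=1

`(lane / 4)*2 + (i % 2)`[16,3]→9
L=16→G=16>>2=4, T=16&3=0
[3]→row 4+8=12  col 0·2+1=1
col: 9 vs 1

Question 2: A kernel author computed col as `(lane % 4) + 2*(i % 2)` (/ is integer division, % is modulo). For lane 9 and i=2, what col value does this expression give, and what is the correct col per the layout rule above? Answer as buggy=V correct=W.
`(lane % 4) + 2*(i % 2)`[9,2]=>1
L=9=>grp=9>>2=2, tig=9&3=1
[2]=>row 2+8=10  col 1·2+0=2
col: 1 vs 2

buggy=1 correct=2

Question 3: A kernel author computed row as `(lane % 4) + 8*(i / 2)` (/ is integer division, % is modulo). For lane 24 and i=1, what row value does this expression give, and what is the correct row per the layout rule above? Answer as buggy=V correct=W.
`(lane % 4) + 8*(i / 2)`[24,1]→0
24: G=6,T=0
[1] (6+0,0*2+1) = (6,1)
row: 0 vs 6

buggy=0 correct=6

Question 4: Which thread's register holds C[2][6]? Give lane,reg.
11,0

r=2->g=2,rb=0  c=6->t=3,b0=0
L=2*4+3=11  i=0*2+0=0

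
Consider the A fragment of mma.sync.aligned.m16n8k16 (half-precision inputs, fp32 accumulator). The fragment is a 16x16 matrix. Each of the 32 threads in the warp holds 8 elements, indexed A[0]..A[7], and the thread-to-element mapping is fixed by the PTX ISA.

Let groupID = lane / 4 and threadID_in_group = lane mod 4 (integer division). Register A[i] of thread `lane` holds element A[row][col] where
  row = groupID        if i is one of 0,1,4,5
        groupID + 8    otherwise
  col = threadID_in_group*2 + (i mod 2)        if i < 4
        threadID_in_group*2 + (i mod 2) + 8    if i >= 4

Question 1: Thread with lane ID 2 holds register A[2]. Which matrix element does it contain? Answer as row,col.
8,4

lane 2: grp=0 (2/4), tig=2 (2%4)
i=2: r=0+8=8, c=2*2+0+0=4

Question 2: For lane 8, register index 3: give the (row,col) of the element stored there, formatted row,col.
10,1

lane 8⇒8/4=2, 8 mod 4=0
i=3  r:2+8⇒10  c:2·0+1+0⇒1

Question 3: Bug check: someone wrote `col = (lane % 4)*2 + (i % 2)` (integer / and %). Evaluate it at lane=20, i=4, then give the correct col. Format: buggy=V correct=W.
`(lane % 4)*2 + (i % 2)`[20,4]->0
20: g=5,t=0
[4] (5+0,0*2+0+8) = (5,8)
col: 0 vs 8

buggy=0 correct=8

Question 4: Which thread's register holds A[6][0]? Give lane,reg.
24,0

r:6=>grp=6,rB=0  c:0=>cB=0,tig=0,lo=0
L=6*4+0=24  i=0*4+0*2+0=0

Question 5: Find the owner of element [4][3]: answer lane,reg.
r:4=>grp=4,rB=0  c:3=>cB=0,tig=1,lo=1
L=4*4+1=17  i=0*4+0*2+1=1

17,1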